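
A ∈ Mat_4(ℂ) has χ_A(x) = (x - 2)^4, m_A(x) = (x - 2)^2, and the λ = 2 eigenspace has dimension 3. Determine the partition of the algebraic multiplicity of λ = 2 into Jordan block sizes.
Block sizes for λ = 2: [2, 1, 1]

Step 1 — from the characteristic polynomial, algebraic multiplicity of λ = 2 is 4. From dim ker(A − (2)·I) = 3, there are exactly 3 Jordan blocks for λ = 2.
Step 2 — from the minimal polynomial, the factor (x − 2)^2 tells us the largest block for λ = 2 has size 2.
Step 3 — with total size 4, 3 blocks, and largest block 2, the block sizes (in nonincreasing order) are [2, 1, 1].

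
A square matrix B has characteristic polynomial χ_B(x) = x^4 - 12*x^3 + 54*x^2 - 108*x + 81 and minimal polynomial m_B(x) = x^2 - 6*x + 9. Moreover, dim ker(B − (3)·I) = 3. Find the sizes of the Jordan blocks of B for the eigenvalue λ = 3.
Block sizes for λ = 3: [2, 1, 1]

Step 1 — from the characteristic polynomial, algebraic multiplicity of λ = 3 is 4. From dim ker(B − (3)·I) = 3, there are exactly 3 Jordan blocks for λ = 3.
Step 2 — from the minimal polynomial, the factor (x − 3)^2 tells us the largest block for λ = 3 has size 2.
Step 3 — with total size 4, 3 blocks, and largest block 2, the block sizes (in nonincreasing order) are [2, 1, 1].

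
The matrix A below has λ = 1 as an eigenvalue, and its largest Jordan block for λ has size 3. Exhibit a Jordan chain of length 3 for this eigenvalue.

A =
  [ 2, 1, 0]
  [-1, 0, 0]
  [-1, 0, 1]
A Jordan chain for λ = 1 of length 3:
v_1 = (0, 0, -1)ᵀ
v_2 = (1, -1, -1)ᵀ
v_3 = (1, 0, 0)ᵀ

Let N = A − (1)·I. We want v_3 with N^3 v_3 = 0 but N^2 v_3 ≠ 0; then v_{j-1} := N · v_j for j = 3, …, 2.

Pick v_3 = (1, 0, 0)ᵀ.
Then v_2 = N · v_3 = (1, -1, -1)ᵀ.
Then v_1 = N · v_2 = (0, 0, -1)ᵀ.

Sanity check: (A − (1)·I) v_1 = (0, 0, 0)ᵀ = 0. ✓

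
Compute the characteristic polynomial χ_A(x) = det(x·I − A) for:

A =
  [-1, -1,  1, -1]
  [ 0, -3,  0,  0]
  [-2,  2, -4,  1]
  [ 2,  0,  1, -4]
x^4 + 12*x^3 + 54*x^2 + 108*x + 81

Expanding det(x·I − A) (e.g. by cofactor expansion or by noting that A is similar to its Jordan form J, which has the same characteristic polynomial as A) gives
  χ_A(x) = x^4 + 12*x^3 + 54*x^2 + 108*x + 81
which factors as (x + 3)^4. The eigenvalues (with algebraic multiplicities) are λ = -3 with multiplicity 4.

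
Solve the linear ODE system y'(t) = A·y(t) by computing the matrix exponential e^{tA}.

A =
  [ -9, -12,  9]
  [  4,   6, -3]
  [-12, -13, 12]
e^{tA} =
  [-6*t^2*exp(3*t) - 12*t*exp(3*t) + exp(3*t), -9*t^2*exp(3*t)/2 - 12*t*exp(3*t), 9*t^2*exp(3*t)/2 + 9*t*exp(3*t)]
  [4*t*exp(3*t), 3*t*exp(3*t) + exp(3*t), -3*t*exp(3*t)]
  [-8*t^2*exp(3*t) - 12*t*exp(3*t), -6*t^2*exp(3*t) - 13*t*exp(3*t), 6*t^2*exp(3*t) + 9*t*exp(3*t) + exp(3*t)]

Strategy: write A = P · J · P⁻¹ where J is a Jordan canonical form, so e^{tA} = P · e^{tJ} · P⁻¹, and e^{tJ} can be computed block-by-block.

A has Jordan form
J =
  [3, 1, 0]
  [0, 3, 1]
  [0, 0, 3]
(up to reordering of blocks).

Per-block formulas:
  For a 3×3 Jordan block J_3(3): exp(t · J_3(3)) = e^(3t)·(I + t·N + (t^2/2)·N^2), where N is the 3×3 nilpotent shift.

After assembling e^{tJ} and conjugating by P, we get:

e^{tA} =
  [-6*t^2*exp(3*t) - 12*t*exp(3*t) + exp(3*t), -9*t^2*exp(3*t)/2 - 12*t*exp(3*t), 9*t^2*exp(3*t)/2 + 9*t*exp(3*t)]
  [4*t*exp(3*t), 3*t*exp(3*t) + exp(3*t), -3*t*exp(3*t)]
  [-8*t^2*exp(3*t) - 12*t*exp(3*t), -6*t^2*exp(3*t) - 13*t*exp(3*t), 6*t^2*exp(3*t) + 9*t*exp(3*t) + exp(3*t)]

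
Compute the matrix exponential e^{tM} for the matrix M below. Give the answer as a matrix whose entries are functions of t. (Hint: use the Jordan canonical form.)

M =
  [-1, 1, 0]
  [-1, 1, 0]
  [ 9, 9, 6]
e^{tM} =
  [1 - t, t, 0]
  [-t, t + 1, 0]
  [3*t + exp(6*t) - 1, -3*t + 2*exp(6*t) - 2, exp(6*t)]

Strategy: write M = P · J · P⁻¹ where J is a Jordan canonical form, so e^{tM} = P · e^{tJ} · P⁻¹, and e^{tJ} can be computed block-by-block.

M has Jordan form
J =
  [0, 1, 0]
  [0, 0, 0]
  [0, 0, 6]
(up to reordering of blocks).

Per-block formulas:
  For a 2×2 Jordan block J_2(0): exp(t · J_2(0)) = e^(0t)·(I + t·N), where N is the 2×2 nilpotent shift.
  For a 1×1 block at λ = 6: exp(t · [6]) = [e^(6t)].

After assembling e^{tJ} and conjugating by P, we get:

e^{tM} =
  [1 - t, t, 0]
  [-t, t + 1, 0]
  [3*t + exp(6*t) - 1, -3*t + 2*exp(6*t) - 2, exp(6*t)]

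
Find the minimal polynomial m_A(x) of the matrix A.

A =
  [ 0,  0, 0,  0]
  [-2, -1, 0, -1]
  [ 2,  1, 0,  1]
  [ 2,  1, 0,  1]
x^2

The characteristic polynomial is χ_A(x) = x^4, so the eigenvalues are known. The minimal polynomial is
  m_A(x) = Π_λ (x − λ)^{k_λ}
where k_λ is the size of the *largest* Jordan block for λ (equivalently, the smallest k with (A − λI)^k v = 0 for every generalised eigenvector v of λ).

  λ = 0: largest Jordan block has size 2, contributing (x − 0)^2

So m_A(x) = x^2 = x^2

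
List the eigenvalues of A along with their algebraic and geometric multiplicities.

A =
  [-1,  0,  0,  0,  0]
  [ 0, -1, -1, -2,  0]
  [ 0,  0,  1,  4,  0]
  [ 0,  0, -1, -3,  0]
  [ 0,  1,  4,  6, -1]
λ = -1: alg = 5, geom = 3

Step 1 — factor the characteristic polynomial to read off the algebraic multiplicities:
  χ_A(x) = (x + 1)^5

Step 2 — compute geometric multiplicities via the rank-nullity identity g(λ) = n − rank(A − λI):
  rank(A − (-1)·I) = 2, so dim ker(A − (-1)·I) = n − 2 = 3

Summary:
  λ = -1: algebraic multiplicity = 5, geometric multiplicity = 3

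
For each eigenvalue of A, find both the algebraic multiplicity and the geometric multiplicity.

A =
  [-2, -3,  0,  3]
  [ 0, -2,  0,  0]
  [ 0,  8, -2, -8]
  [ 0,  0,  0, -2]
λ = -2: alg = 4, geom = 3

Step 1 — factor the characteristic polynomial to read off the algebraic multiplicities:
  χ_A(x) = (x + 2)^4

Step 2 — compute geometric multiplicities via the rank-nullity identity g(λ) = n − rank(A − λI):
  rank(A − (-2)·I) = 1, so dim ker(A − (-2)·I) = n − 1 = 3

Summary:
  λ = -2: algebraic multiplicity = 4, geometric multiplicity = 3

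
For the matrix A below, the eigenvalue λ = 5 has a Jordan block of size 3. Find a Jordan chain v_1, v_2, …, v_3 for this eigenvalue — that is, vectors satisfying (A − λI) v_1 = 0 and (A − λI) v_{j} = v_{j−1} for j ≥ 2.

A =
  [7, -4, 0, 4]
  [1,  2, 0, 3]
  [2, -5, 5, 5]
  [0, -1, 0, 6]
A Jordan chain for λ = 5 of length 3:
v_1 = (0, -1, -1, -1)ᵀ
v_2 = (2, 1, 2, 0)ᵀ
v_3 = (1, 0, 0, 0)ᵀ

Let N = A − (5)·I. We want v_3 with N^3 v_3 = 0 but N^2 v_3 ≠ 0; then v_{j-1} := N · v_j for j = 3, …, 2.

Pick v_3 = (1, 0, 0, 0)ᵀ.
Then v_2 = N · v_3 = (2, 1, 2, 0)ᵀ.
Then v_1 = N · v_2 = (0, -1, -1, -1)ᵀ.

Sanity check: (A − (5)·I) v_1 = (0, 0, 0, 0)ᵀ = 0. ✓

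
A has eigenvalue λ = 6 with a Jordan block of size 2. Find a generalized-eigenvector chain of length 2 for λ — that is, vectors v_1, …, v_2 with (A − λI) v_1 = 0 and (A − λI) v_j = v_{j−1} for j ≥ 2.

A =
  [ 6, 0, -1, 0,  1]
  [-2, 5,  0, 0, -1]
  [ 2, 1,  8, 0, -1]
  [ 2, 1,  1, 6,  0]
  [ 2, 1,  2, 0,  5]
A Jordan chain for λ = 6 of length 2:
v_1 = (0, -2, 2, 2, 2)ᵀ
v_2 = (1, 0, 0, 0, 0)ᵀ

Let N = A − (6)·I. We want v_2 with N^2 v_2 = 0 but N^1 v_2 ≠ 0; then v_{j-1} := N · v_j for j = 2, …, 2.

Pick v_2 = (1, 0, 0, 0, 0)ᵀ.
Then v_1 = N · v_2 = (0, -2, 2, 2, 2)ᵀ.

Sanity check: (A − (6)·I) v_1 = (0, 0, 0, 0, 0)ᵀ = 0. ✓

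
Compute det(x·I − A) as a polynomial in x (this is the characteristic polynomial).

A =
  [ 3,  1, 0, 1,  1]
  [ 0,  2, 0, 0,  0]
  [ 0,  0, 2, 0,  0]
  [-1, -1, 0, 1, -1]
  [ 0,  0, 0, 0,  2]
x^5 - 10*x^4 + 40*x^3 - 80*x^2 + 80*x - 32

Expanding det(x·I − A) (e.g. by cofactor expansion or by noting that A is similar to its Jordan form J, which has the same characteristic polynomial as A) gives
  χ_A(x) = x^5 - 10*x^4 + 40*x^3 - 80*x^2 + 80*x - 32
which factors as (x - 2)^5. The eigenvalues (with algebraic multiplicities) are λ = 2 with multiplicity 5.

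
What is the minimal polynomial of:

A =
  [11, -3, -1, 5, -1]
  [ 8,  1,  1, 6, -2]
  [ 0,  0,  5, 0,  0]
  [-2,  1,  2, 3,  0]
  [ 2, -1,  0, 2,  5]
x^3 - 15*x^2 + 75*x - 125

The characteristic polynomial is χ_A(x) = (x - 5)^5, so the eigenvalues are known. The minimal polynomial is
  m_A(x) = Π_λ (x − λ)^{k_λ}
where k_λ is the size of the *largest* Jordan block for λ (equivalently, the smallest k with (A − λI)^k v = 0 for every generalised eigenvector v of λ).

  λ = 5: largest Jordan block has size 3, contributing (x − 5)^3

So m_A(x) = (x - 5)^3 = x^3 - 15*x^2 + 75*x - 125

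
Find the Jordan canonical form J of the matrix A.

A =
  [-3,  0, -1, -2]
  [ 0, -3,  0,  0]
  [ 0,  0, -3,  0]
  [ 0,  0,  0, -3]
J_2(-3) ⊕ J_1(-3) ⊕ J_1(-3)

The characteristic polynomial is
  det(x·I − A) = x^4 + 12*x^3 + 54*x^2 + 108*x + 81 = (x + 3)^4

Eigenvalues and multiplicities (the geometric multiplicity of λ is n − rank(A − λI), which equals the number of Jordan blocks for λ):
  λ = -3: algebraic multiplicity = 4, geometric multiplicity = 3

Determining the block sizes for each eigenvalue:
  λ = -3: 3 blocks summing to 4 forces exactly one block of size 2 and the rest size 1 → block sizes [2, 1, 1]

Assembling the blocks gives a Jordan form
J =
  [-3,  1,  0,  0]
  [ 0, -3,  0,  0]
  [ 0,  0, -3,  0]
  [ 0,  0,  0, -3]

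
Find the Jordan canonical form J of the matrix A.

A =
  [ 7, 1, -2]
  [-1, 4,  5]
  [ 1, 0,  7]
J_3(6)

The characteristic polynomial is
  det(x·I − A) = x^3 - 18*x^2 + 108*x - 216 = (x - 6)^3

Eigenvalues and multiplicities (the geometric multiplicity of λ is n − rank(A − λI), which equals the number of Jordan blocks for λ):
  λ = 6: algebraic multiplicity = 3, geometric multiplicity = 1

Determining the block sizes for each eigenvalue:
  λ = 6: one block (gm = 1), so the single block has size am = 3 → block sizes [3]

Assembling the blocks gives a Jordan form
J =
  [6, 1, 0]
  [0, 6, 1]
  [0, 0, 6]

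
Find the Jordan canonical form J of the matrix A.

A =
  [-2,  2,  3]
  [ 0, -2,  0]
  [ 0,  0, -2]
J_2(-2) ⊕ J_1(-2)

The characteristic polynomial is
  det(x·I − A) = x^3 + 6*x^2 + 12*x + 8 = (x + 2)^3

Eigenvalues and multiplicities (the geometric multiplicity of λ is n − rank(A − λI), which equals the number of Jordan blocks for λ):
  λ = -2: algebraic multiplicity = 3, geometric multiplicity = 2

Determining the block sizes for each eigenvalue:
  λ = -2: 2 blocks summing to 3 forces exactly one block of size 2 and the rest size 1 → block sizes [2, 1]

Assembling the blocks gives a Jordan form
J =
  [-2,  1,  0]
  [ 0, -2,  0]
  [ 0,  0, -2]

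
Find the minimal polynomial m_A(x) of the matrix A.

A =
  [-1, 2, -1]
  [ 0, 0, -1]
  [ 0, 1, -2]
x^3 + 3*x^2 + 3*x + 1

The characteristic polynomial is χ_A(x) = (x + 1)^3, so the eigenvalues are known. The minimal polynomial is
  m_A(x) = Π_λ (x − λ)^{k_λ}
where k_λ is the size of the *largest* Jordan block for λ (equivalently, the smallest k with (A − λI)^k v = 0 for every generalised eigenvector v of λ).

  λ = -1: largest Jordan block has size 3, contributing (x + 1)^3

So m_A(x) = (x + 1)^3 = x^3 + 3*x^2 + 3*x + 1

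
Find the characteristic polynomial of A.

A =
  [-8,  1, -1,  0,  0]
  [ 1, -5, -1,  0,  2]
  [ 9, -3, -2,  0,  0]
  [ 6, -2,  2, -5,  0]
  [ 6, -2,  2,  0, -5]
x^5 + 25*x^4 + 250*x^3 + 1250*x^2 + 3125*x + 3125

Expanding det(x·I − A) (e.g. by cofactor expansion or by noting that A is similar to its Jordan form J, which has the same characteristic polynomial as A) gives
  χ_A(x) = x^5 + 25*x^4 + 250*x^3 + 1250*x^2 + 3125*x + 3125
which factors as (x + 5)^5. The eigenvalues (with algebraic multiplicities) are λ = -5 with multiplicity 5.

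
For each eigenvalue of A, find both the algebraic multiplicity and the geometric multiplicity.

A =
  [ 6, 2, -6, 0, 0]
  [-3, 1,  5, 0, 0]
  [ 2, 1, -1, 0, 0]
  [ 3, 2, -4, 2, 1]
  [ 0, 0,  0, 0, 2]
λ = 2: alg = 5, geom = 2

Step 1 — factor the characteristic polynomial to read off the algebraic multiplicities:
  χ_A(x) = (x - 2)^5

Step 2 — compute geometric multiplicities via the rank-nullity identity g(λ) = n − rank(A − λI):
  rank(A − (2)·I) = 3, so dim ker(A − (2)·I) = n − 3 = 2

Summary:
  λ = 2: algebraic multiplicity = 5, geometric multiplicity = 2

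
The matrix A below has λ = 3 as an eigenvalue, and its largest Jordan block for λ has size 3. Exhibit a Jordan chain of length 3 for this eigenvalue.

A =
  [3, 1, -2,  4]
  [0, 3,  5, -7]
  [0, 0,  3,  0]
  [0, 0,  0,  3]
A Jordan chain for λ = 3 of length 3:
v_1 = (5, 0, 0, 0)ᵀ
v_2 = (-2, 5, 0, 0)ᵀ
v_3 = (0, 0, 1, 0)ᵀ

Let N = A − (3)·I. We want v_3 with N^3 v_3 = 0 but N^2 v_3 ≠ 0; then v_{j-1} := N · v_j for j = 3, …, 2.

Pick v_3 = (0, 0, 1, 0)ᵀ.
Then v_2 = N · v_3 = (-2, 5, 0, 0)ᵀ.
Then v_1 = N · v_2 = (5, 0, 0, 0)ᵀ.

Sanity check: (A − (3)·I) v_1 = (0, 0, 0, 0)ᵀ = 0. ✓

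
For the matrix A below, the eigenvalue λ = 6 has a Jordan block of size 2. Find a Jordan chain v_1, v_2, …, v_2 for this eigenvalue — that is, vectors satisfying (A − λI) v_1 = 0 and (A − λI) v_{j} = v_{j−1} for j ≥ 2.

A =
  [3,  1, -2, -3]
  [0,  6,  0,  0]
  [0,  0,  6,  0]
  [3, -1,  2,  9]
A Jordan chain for λ = 6 of length 2:
v_1 = (-3, 0, 0, 3)ᵀ
v_2 = (1, 0, 0, 0)ᵀ

Let N = A − (6)·I. We want v_2 with N^2 v_2 = 0 but N^1 v_2 ≠ 0; then v_{j-1} := N · v_j for j = 2, …, 2.

Pick v_2 = (1, 0, 0, 0)ᵀ.
Then v_1 = N · v_2 = (-3, 0, 0, 3)ᵀ.

Sanity check: (A − (6)·I) v_1 = (0, 0, 0, 0)ᵀ = 0. ✓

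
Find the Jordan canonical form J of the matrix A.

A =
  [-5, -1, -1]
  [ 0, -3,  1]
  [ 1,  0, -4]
J_3(-4)

The characteristic polynomial is
  det(x·I − A) = x^3 + 12*x^2 + 48*x + 64 = (x + 4)^3

Eigenvalues and multiplicities (the geometric multiplicity of λ is n − rank(A − λI), which equals the number of Jordan blocks for λ):
  λ = -4: algebraic multiplicity = 3, geometric multiplicity = 1

Determining the block sizes for each eigenvalue:
  λ = -4: one block (gm = 1), so the single block has size am = 3 → block sizes [3]

Assembling the blocks gives a Jordan form
J =
  [-4,  1,  0]
  [ 0, -4,  1]
  [ 0,  0, -4]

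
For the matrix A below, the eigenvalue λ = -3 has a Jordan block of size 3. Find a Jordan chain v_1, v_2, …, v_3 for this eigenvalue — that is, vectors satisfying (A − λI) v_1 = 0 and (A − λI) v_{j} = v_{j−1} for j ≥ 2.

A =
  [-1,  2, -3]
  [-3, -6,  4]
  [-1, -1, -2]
A Jordan chain for λ = -3 of length 3:
v_1 = (1, -1, 0)ᵀ
v_2 = (2, -3, -1)ᵀ
v_3 = (1, 0, 0)ᵀ

Let N = A − (-3)·I. We want v_3 with N^3 v_3 = 0 but N^2 v_3 ≠ 0; then v_{j-1} := N · v_j for j = 3, …, 2.

Pick v_3 = (1, 0, 0)ᵀ.
Then v_2 = N · v_3 = (2, -3, -1)ᵀ.
Then v_1 = N · v_2 = (1, -1, 0)ᵀ.

Sanity check: (A − (-3)·I) v_1 = (0, 0, 0)ᵀ = 0. ✓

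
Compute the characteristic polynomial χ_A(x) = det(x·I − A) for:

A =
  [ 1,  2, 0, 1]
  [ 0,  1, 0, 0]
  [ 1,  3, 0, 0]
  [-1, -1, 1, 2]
x^4 - 4*x^3 + 6*x^2 - 4*x + 1

Expanding det(x·I − A) (e.g. by cofactor expansion or by noting that A is similar to its Jordan form J, which has the same characteristic polynomial as A) gives
  χ_A(x) = x^4 - 4*x^3 + 6*x^2 - 4*x + 1
which factors as (x - 1)^4. The eigenvalues (with algebraic multiplicities) are λ = 1 with multiplicity 4.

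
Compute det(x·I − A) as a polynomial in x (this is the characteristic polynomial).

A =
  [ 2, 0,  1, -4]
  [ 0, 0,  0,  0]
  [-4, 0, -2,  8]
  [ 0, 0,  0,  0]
x^4

Expanding det(x·I − A) (e.g. by cofactor expansion or by noting that A is similar to its Jordan form J, which has the same characteristic polynomial as A) gives
  χ_A(x) = x^4
which factors as x^4. The eigenvalues (with algebraic multiplicities) are λ = 0 with multiplicity 4.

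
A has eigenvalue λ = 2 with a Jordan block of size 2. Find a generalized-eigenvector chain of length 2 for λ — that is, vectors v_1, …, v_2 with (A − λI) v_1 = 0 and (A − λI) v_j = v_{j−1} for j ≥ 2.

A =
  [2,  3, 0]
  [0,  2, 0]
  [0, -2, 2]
A Jordan chain for λ = 2 of length 2:
v_1 = (3, 0, -2)ᵀ
v_2 = (0, 1, 0)ᵀ

Let N = A − (2)·I. We want v_2 with N^2 v_2 = 0 but N^1 v_2 ≠ 0; then v_{j-1} := N · v_j for j = 2, …, 2.

Pick v_2 = (0, 1, 0)ᵀ.
Then v_1 = N · v_2 = (3, 0, -2)ᵀ.

Sanity check: (A − (2)·I) v_1 = (0, 0, 0)ᵀ = 0. ✓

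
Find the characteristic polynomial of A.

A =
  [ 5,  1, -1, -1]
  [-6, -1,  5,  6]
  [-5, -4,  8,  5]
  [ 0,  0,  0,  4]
x^4 - 16*x^3 + 96*x^2 - 256*x + 256

Expanding det(x·I − A) (e.g. by cofactor expansion or by noting that A is similar to its Jordan form J, which has the same characteristic polynomial as A) gives
  χ_A(x) = x^4 - 16*x^3 + 96*x^2 - 256*x + 256
which factors as (x - 4)^4. The eigenvalues (with algebraic multiplicities) are λ = 4 with multiplicity 4.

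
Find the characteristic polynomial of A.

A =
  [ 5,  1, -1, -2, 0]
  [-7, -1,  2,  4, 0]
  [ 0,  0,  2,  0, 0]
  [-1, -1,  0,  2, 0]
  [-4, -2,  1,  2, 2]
x^5 - 10*x^4 + 40*x^3 - 80*x^2 + 80*x - 32

Expanding det(x·I − A) (e.g. by cofactor expansion or by noting that A is similar to its Jordan form J, which has the same characteristic polynomial as A) gives
  χ_A(x) = x^5 - 10*x^4 + 40*x^3 - 80*x^2 + 80*x - 32
which factors as (x - 2)^5. The eigenvalues (with algebraic multiplicities) are λ = 2 with multiplicity 5.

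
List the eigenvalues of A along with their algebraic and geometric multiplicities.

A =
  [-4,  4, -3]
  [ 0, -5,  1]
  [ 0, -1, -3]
λ = -4: alg = 3, geom = 1

Step 1 — factor the characteristic polynomial to read off the algebraic multiplicities:
  χ_A(x) = (x + 4)^3

Step 2 — compute geometric multiplicities via the rank-nullity identity g(λ) = n − rank(A − λI):
  rank(A − (-4)·I) = 2, so dim ker(A − (-4)·I) = n − 2 = 1

Summary:
  λ = -4: algebraic multiplicity = 3, geometric multiplicity = 1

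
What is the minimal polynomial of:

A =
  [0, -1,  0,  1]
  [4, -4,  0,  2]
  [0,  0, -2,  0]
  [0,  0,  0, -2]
x^2 + 4*x + 4

The characteristic polynomial is χ_A(x) = (x + 2)^4, so the eigenvalues are known. The minimal polynomial is
  m_A(x) = Π_λ (x − λ)^{k_λ}
where k_λ is the size of the *largest* Jordan block for λ (equivalently, the smallest k with (A − λI)^k v = 0 for every generalised eigenvector v of λ).

  λ = -2: largest Jordan block has size 2, contributing (x + 2)^2

So m_A(x) = (x + 2)^2 = x^2 + 4*x + 4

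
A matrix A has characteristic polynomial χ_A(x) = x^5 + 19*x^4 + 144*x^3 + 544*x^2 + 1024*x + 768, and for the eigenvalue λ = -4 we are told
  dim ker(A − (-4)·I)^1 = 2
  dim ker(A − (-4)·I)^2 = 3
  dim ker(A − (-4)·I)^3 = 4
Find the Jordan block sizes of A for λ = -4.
Block sizes for λ = -4: [3, 1]

From the dimensions of kernels of powers, the number of Jordan blocks of size at least j is d_j − d_{j−1} where d_j = dim ker(N^j) (with d_0 = 0). Computing the differences gives [2, 1, 1].
The number of blocks of size exactly k is (#blocks of size ≥ k) − (#blocks of size ≥ k + 1), so the partition is: 1 block(s) of size 1, 1 block(s) of size 3.
In nonincreasing order the block sizes are [3, 1].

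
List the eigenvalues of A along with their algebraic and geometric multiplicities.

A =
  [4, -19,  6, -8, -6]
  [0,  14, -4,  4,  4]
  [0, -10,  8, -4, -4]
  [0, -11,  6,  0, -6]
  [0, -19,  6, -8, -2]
λ = 4: alg = 3, geom = 3; λ = 6: alg = 2, geom = 1

Step 1 — factor the characteristic polynomial to read off the algebraic multiplicities:
  χ_A(x) = (x - 6)^2*(x - 4)^3

Step 2 — compute geometric multiplicities via the rank-nullity identity g(λ) = n − rank(A − λI):
  rank(A − (4)·I) = 2, so dim ker(A − (4)·I) = n − 2 = 3
  rank(A − (6)·I) = 4, so dim ker(A − (6)·I) = n − 4 = 1

Summary:
  λ = 4: algebraic multiplicity = 3, geometric multiplicity = 3
  λ = 6: algebraic multiplicity = 2, geometric multiplicity = 1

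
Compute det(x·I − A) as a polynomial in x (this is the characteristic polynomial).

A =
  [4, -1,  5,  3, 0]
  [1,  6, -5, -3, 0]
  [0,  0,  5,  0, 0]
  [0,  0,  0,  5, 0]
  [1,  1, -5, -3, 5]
x^5 - 25*x^4 + 250*x^3 - 1250*x^2 + 3125*x - 3125

Expanding det(x·I − A) (e.g. by cofactor expansion or by noting that A is similar to its Jordan form J, which has the same characteristic polynomial as A) gives
  χ_A(x) = x^5 - 25*x^4 + 250*x^3 - 1250*x^2 + 3125*x - 3125
which factors as (x - 5)^5. The eigenvalues (with algebraic multiplicities) are λ = 5 with multiplicity 5.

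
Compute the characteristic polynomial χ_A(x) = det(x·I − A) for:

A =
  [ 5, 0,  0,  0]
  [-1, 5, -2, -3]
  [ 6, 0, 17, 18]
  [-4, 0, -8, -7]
x^4 - 20*x^3 + 150*x^2 - 500*x + 625

Expanding det(x·I − A) (e.g. by cofactor expansion or by noting that A is similar to its Jordan form J, which has the same characteristic polynomial as A) gives
  χ_A(x) = x^4 - 20*x^3 + 150*x^2 - 500*x + 625
which factors as (x - 5)^4. The eigenvalues (with algebraic multiplicities) are λ = 5 with multiplicity 4.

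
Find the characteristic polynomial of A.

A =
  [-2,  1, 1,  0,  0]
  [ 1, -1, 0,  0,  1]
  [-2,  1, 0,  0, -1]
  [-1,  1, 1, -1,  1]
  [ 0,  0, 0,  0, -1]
x^5 + 5*x^4 + 10*x^3 + 10*x^2 + 5*x + 1

Expanding det(x·I − A) (e.g. by cofactor expansion or by noting that A is similar to its Jordan form J, which has the same characteristic polynomial as A) gives
  χ_A(x) = x^5 + 5*x^4 + 10*x^3 + 10*x^2 + 5*x + 1
which factors as (x + 1)^5. The eigenvalues (with algebraic multiplicities) are λ = -1 with multiplicity 5.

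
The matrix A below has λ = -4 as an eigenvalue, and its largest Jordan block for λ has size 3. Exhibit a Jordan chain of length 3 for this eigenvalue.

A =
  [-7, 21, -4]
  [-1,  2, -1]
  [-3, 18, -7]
A Jordan chain for λ = -4 of length 3:
v_1 = (-9, -3, -9)ᵀ
v_2 = (21, 6, 18)ᵀ
v_3 = (0, 1, 0)ᵀ

Let N = A − (-4)·I. We want v_3 with N^3 v_3 = 0 but N^2 v_3 ≠ 0; then v_{j-1} := N · v_j for j = 3, …, 2.

Pick v_3 = (0, 1, 0)ᵀ.
Then v_2 = N · v_3 = (21, 6, 18)ᵀ.
Then v_1 = N · v_2 = (-9, -3, -9)ᵀ.

Sanity check: (A − (-4)·I) v_1 = (0, 0, 0)ᵀ = 0. ✓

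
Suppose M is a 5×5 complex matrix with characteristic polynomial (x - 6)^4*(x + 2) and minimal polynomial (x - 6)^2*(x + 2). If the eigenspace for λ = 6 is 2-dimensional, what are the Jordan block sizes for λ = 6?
Block sizes for λ = 6: [2, 2]

Step 1 — from the characteristic polynomial, algebraic multiplicity of λ = 6 is 4. From dim ker(M − (6)·I) = 2, there are exactly 2 Jordan blocks for λ = 6.
Step 2 — from the minimal polynomial, the factor (x − 6)^2 tells us the largest block for λ = 6 has size 2.
Step 3 — with total size 4, 2 blocks, and largest block 2, the block sizes (in nonincreasing order) are [2, 2].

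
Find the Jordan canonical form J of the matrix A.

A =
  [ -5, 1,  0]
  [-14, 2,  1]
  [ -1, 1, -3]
J_3(-2)

The characteristic polynomial is
  det(x·I − A) = x^3 + 6*x^2 + 12*x + 8 = (x + 2)^3

Eigenvalues and multiplicities (the geometric multiplicity of λ is n − rank(A − λI), which equals the number of Jordan blocks for λ):
  λ = -2: algebraic multiplicity = 3, geometric multiplicity = 1

Determining the block sizes for each eigenvalue:
  λ = -2: one block (gm = 1), so the single block has size am = 3 → block sizes [3]

Assembling the blocks gives a Jordan form
J =
  [-2,  1,  0]
  [ 0, -2,  1]
  [ 0,  0, -2]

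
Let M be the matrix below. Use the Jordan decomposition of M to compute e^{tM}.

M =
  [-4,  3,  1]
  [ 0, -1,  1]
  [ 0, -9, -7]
e^{tM} =
  [exp(-4*t), 3*t*exp(-4*t), t*exp(-4*t)]
  [0, 3*t*exp(-4*t) + exp(-4*t), t*exp(-4*t)]
  [0, -9*t*exp(-4*t), -3*t*exp(-4*t) + exp(-4*t)]

Strategy: write M = P · J · P⁻¹ where J is a Jordan canonical form, so e^{tM} = P · e^{tJ} · P⁻¹, and e^{tJ} can be computed block-by-block.

M has Jordan form
J =
  [-4,  1,  0]
  [ 0, -4,  0]
  [ 0,  0, -4]
(up to reordering of blocks).

Per-block formulas:
  For a 1×1 block at λ = -4: exp(t · [-4]) = [e^(-4t)].
  For a 2×2 Jordan block J_2(-4): exp(t · J_2(-4)) = e^(-4t)·(I + t·N), where N is the 2×2 nilpotent shift.

After assembling e^{tJ} and conjugating by P, we get:

e^{tM} =
  [exp(-4*t), 3*t*exp(-4*t), t*exp(-4*t)]
  [0, 3*t*exp(-4*t) + exp(-4*t), t*exp(-4*t)]
  [0, -9*t*exp(-4*t), -3*t*exp(-4*t) + exp(-4*t)]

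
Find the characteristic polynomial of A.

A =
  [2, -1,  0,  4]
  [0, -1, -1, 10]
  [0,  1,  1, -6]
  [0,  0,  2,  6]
x^4 - 8*x^3 + 24*x^2 - 32*x + 16

Expanding det(x·I − A) (e.g. by cofactor expansion or by noting that A is similar to its Jordan form J, which has the same characteristic polynomial as A) gives
  χ_A(x) = x^4 - 8*x^3 + 24*x^2 - 32*x + 16
which factors as (x - 2)^4. The eigenvalues (with algebraic multiplicities) are λ = 2 with multiplicity 4.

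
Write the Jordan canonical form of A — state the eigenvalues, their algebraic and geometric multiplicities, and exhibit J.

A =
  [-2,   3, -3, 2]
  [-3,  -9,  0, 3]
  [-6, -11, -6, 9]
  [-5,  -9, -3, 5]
J_2(-3) ⊕ J_2(-3)

The characteristic polynomial is
  det(x·I − A) = x^4 + 12*x^3 + 54*x^2 + 108*x + 81 = (x + 3)^4

Eigenvalues and multiplicities (the geometric multiplicity of λ is n − rank(A − λI), which equals the number of Jordan blocks for λ):
  λ = -3: algebraic multiplicity = 4, geometric multiplicity = 2

Determining the block sizes for each eigenvalue:
  λ = -3: with am = 4 and gm = 2, the partition is not yet determined (e.g. several partitions of 4 into 2 parts exist). Let N = A − (-3)·I. Computing rank(N^1) = 2, rank(N^2) = 0; the number of blocks of size ≥ j is rank(N^{j−1}) − rank(N^j), giving [2, 2]. So we have 2 block(s) of size 2 → block sizes [2, 2]

Assembling the blocks gives a Jordan form
J =
  [-3,  1,  0,  0]
  [ 0, -3,  0,  0]
  [ 0,  0, -3,  1]
  [ 0,  0,  0, -3]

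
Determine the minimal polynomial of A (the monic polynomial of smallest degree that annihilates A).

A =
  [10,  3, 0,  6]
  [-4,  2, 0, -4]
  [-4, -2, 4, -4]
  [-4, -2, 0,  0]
x^2 - 8*x + 16

The characteristic polynomial is χ_A(x) = (x - 4)^4, so the eigenvalues are known. The minimal polynomial is
  m_A(x) = Π_λ (x − λ)^{k_λ}
where k_λ is the size of the *largest* Jordan block for λ (equivalently, the smallest k with (A − λI)^k v = 0 for every generalised eigenvector v of λ).

  λ = 4: largest Jordan block has size 2, contributing (x − 4)^2

So m_A(x) = (x - 4)^2 = x^2 - 8*x + 16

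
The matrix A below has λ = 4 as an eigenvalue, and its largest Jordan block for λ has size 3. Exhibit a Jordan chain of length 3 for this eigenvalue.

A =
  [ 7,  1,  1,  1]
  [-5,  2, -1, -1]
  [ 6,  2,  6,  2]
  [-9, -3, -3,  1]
A Jordan chain for λ = 4 of length 3:
v_1 = (1, -2, 2, -3)ᵀ
v_2 = (3, -5, 6, -9)ᵀ
v_3 = (1, 0, 0, 0)ᵀ

Let N = A − (4)·I. We want v_3 with N^3 v_3 = 0 but N^2 v_3 ≠ 0; then v_{j-1} := N · v_j for j = 3, …, 2.

Pick v_3 = (1, 0, 0, 0)ᵀ.
Then v_2 = N · v_3 = (3, -5, 6, -9)ᵀ.
Then v_1 = N · v_2 = (1, -2, 2, -3)ᵀ.

Sanity check: (A − (4)·I) v_1 = (0, 0, 0, 0)ᵀ = 0. ✓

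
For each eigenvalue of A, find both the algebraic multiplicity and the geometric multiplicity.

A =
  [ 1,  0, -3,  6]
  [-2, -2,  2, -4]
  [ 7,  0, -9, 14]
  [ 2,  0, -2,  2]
λ = -2: alg = 4, geom = 3

Step 1 — factor the characteristic polynomial to read off the algebraic multiplicities:
  χ_A(x) = (x + 2)^4

Step 2 — compute geometric multiplicities via the rank-nullity identity g(λ) = n − rank(A − λI):
  rank(A − (-2)·I) = 1, so dim ker(A − (-2)·I) = n − 1 = 3

Summary:
  λ = -2: algebraic multiplicity = 4, geometric multiplicity = 3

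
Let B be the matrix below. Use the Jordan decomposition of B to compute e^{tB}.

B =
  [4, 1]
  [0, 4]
e^{tB} =
  [exp(4*t), t*exp(4*t)]
  [0, exp(4*t)]

Strategy: write B = P · J · P⁻¹ where J is a Jordan canonical form, so e^{tB} = P · e^{tJ} · P⁻¹, and e^{tJ} can be computed block-by-block.

B has Jordan form
J =
  [4, 1]
  [0, 4]
(up to reordering of blocks).

Per-block formulas:
  For a 2×2 Jordan block J_2(4): exp(t · J_2(4)) = e^(4t)·(I + t·N), where N is the 2×2 nilpotent shift.

After assembling e^{tJ} and conjugating by P, we get:

e^{tB} =
  [exp(4*t), t*exp(4*t)]
  [0, exp(4*t)]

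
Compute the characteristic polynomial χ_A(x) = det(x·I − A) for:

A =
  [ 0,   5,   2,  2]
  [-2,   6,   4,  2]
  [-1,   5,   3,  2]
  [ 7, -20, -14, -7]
x^4 - 2*x^3 + x^2

Expanding det(x·I − A) (e.g. by cofactor expansion or by noting that A is similar to its Jordan form J, which has the same characteristic polynomial as A) gives
  χ_A(x) = x^4 - 2*x^3 + x^2
which factors as x^2*(x - 1)^2. The eigenvalues (with algebraic multiplicities) are λ = 0 with multiplicity 2, λ = 1 with multiplicity 2.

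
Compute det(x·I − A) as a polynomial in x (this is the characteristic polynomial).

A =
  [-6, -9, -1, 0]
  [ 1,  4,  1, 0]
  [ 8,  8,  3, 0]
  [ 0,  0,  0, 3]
x^4 - 4*x^3 - 18*x^2 + 108*x - 135

Expanding det(x·I − A) (e.g. by cofactor expansion or by noting that A is similar to its Jordan form J, which has the same characteristic polynomial as A) gives
  χ_A(x) = x^4 - 4*x^3 - 18*x^2 + 108*x - 135
which factors as (x - 3)^3*(x + 5). The eigenvalues (with algebraic multiplicities) are λ = -5 with multiplicity 1, λ = 3 with multiplicity 3.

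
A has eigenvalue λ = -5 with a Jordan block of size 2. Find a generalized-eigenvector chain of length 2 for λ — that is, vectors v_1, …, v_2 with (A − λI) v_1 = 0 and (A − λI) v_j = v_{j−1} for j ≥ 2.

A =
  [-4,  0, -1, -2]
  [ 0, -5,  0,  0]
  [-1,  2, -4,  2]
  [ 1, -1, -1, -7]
A Jordan chain for λ = -5 of length 2:
v_1 = (1, 0, -1, 1)ᵀ
v_2 = (1, 0, 0, 0)ᵀ

Let N = A − (-5)·I. We want v_2 with N^2 v_2 = 0 but N^1 v_2 ≠ 0; then v_{j-1} := N · v_j for j = 2, …, 2.

Pick v_2 = (1, 0, 0, 0)ᵀ.
Then v_1 = N · v_2 = (1, 0, -1, 1)ᵀ.

Sanity check: (A − (-5)·I) v_1 = (0, 0, 0, 0)ᵀ = 0. ✓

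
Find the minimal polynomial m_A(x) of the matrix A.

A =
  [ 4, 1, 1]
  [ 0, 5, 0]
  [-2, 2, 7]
x^2 - 11*x + 30

The characteristic polynomial is χ_A(x) = (x - 6)*(x - 5)^2, so the eigenvalues are known. The minimal polynomial is
  m_A(x) = Π_λ (x − λ)^{k_λ}
where k_λ is the size of the *largest* Jordan block for λ (equivalently, the smallest k with (A − λI)^k v = 0 for every generalised eigenvector v of λ).

  λ = 5: largest Jordan block has size 1, contributing (x − 5)
  λ = 6: largest Jordan block has size 1, contributing (x − 6)

So m_A(x) = (x - 6)*(x - 5) = x^2 - 11*x + 30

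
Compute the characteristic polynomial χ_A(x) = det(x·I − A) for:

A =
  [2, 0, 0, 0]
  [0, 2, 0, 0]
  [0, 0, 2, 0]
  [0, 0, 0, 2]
x^4 - 8*x^3 + 24*x^2 - 32*x + 16

Expanding det(x·I − A) (e.g. by cofactor expansion or by noting that A is similar to its Jordan form J, which has the same characteristic polynomial as A) gives
  χ_A(x) = x^4 - 8*x^3 + 24*x^2 - 32*x + 16
which factors as (x - 2)^4. The eigenvalues (with algebraic multiplicities) are λ = 2 with multiplicity 4.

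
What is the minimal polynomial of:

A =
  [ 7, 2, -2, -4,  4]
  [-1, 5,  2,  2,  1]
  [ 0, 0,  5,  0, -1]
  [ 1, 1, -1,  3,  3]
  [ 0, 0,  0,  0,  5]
x^3 - 15*x^2 + 75*x - 125

The characteristic polynomial is χ_A(x) = (x - 5)^5, so the eigenvalues are known. The minimal polynomial is
  m_A(x) = Π_λ (x − λ)^{k_λ}
where k_λ is the size of the *largest* Jordan block for λ (equivalently, the smallest k with (A − λI)^k v = 0 for every generalised eigenvector v of λ).

  λ = 5: largest Jordan block has size 3, contributing (x − 5)^3

So m_A(x) = (x - 5)^3 = x^3 - 15*x^2 + 75*x - 125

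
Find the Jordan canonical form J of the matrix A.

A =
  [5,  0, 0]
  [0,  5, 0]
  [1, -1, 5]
J_2(5) ⊕ J_1(5)

The characteristic polynomial is
  det(x·I − A) = x^3 - 15*x^2 + 75*x - 125 = (x - 5)^3

Eigenvalues and multiplicities (the geometric multiplicity of λ is n − rank(A − λI), which equals the number of Jordan blocks for λ):
  λ = 5: algebraic multiplicity = 3, geometric multiplicity = 2

Determining the block sizes for each eigenvalue:
  λ = 5: 2 blocks summing to 3 forces exactly one block of size 2 and the rest size 1 → block sizes [2, 1]

Assembling the blocks gives a Jordan form
J =
  [5, 1, 0]
  [0, 5, 0]
  [0, 0, 5]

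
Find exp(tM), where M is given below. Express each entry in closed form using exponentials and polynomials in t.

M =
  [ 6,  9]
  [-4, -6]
e^{tM} =
  [6*t + 1, 9*t]
  [-4*t, 1 - 6*t]

Strategy: write M = P · J · P⁻¹ where J is a Jordan canonical form, so e^{tM} = P · e^{tJ} · P⁻¹, and e^{tJ} can be computed block-by-block.

M has Jordan form
J =
  [0, 1]
  [0, 0]
(up to reordering of blocks).

Per-block formulas:
  For a 2×2 Jordan block J_2(0): exp(t · J_2(0)) = e^(0t)·(I + t·N), where N is the 2×2 nilpotent shift.

After assembling e^{tJ} and conjugating by P, we get:

e^{tM} =
  [6*t + 1, 9*t]
  [-4*t, 1 - 6*t]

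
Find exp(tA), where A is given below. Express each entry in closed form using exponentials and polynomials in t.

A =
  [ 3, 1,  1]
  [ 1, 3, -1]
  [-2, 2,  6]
e^{tA} =
  [-t*exp(4*t) + exp(4*t), t*exp(4*t), t*exp(4*t)]
  [t*exp(4*t), -t*exp(4*t) + exp(4*t), -t*exp(4*t)]
  [-2*t*exp(4*t), 2*t*exp(4*t), 2*t*exp(4*t) + exp(4*t)]

Strategy: write A = P · J · P⁻¹ where J is a Jordan canonical form, so e^{tA} = P · e^{tJ} · P⁻¹, and e^{tJ} can be computed block-by-block.

A has Jordan form
J =
  [4, 1, 0]
  [0, 4, 0]
  [0, 0, 4]
(up to reordering of blocks).

Per-block formulas:
  For a 1×1 block at λ = 4: exp(t · [4]) = [e^(4t)].
  For a 2×2 Jordan block J_2(4): exp(t · J_2(4)) = e^(4t)·(I + t·N), where N is the 2×2 nilpotent shift.

After assembling e^{tJ} and conjugating by P, we get:

e^{tA} =
  [-t*exp(4*t) + exp(4*t), t*exp(4*t), t*exp(4*t)]
  [t*exp(4*t), -t*exp(4*t) + exp(4*t), -t*exp(4*t)]
  [-2*t*exp(4*t), 2*t*exp(4*t), 2*t*exp(4*t) + exp(4*t)]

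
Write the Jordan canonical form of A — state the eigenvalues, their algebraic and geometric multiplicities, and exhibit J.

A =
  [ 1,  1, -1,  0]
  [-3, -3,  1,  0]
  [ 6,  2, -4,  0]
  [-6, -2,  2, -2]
J_2(-2) ⊕ J_1(-2) ⊕ J_1(-2)

The characteristic polynomial is
  det(x·I − A) = x^4 + 8*x^3 + 24*x^2 + 32*x + 16 = (x + 2)^4

Eigenvalues and multiplicities (the geometric multiplicity of λ is n − rank(A − λI), which equals the number of Jordan blocks for λ):
  λ = -2: algebraic multiplicity = 4, geometric multiplicity = 3

Determining the block sizes for each eigenvalue:
  λ = -2: 3 blocks summing to 4 forces exactly one block of size 2 and the rest size 1 → block sizes [2, 1, 1]

Assembling the blocks gives a Jordan form
J =
  [-2,  1,  0,  0]
  [ 0, -2,  0,  0]
  [ 0,  0, -2,  0]
  [ 0,  0,  0, -2]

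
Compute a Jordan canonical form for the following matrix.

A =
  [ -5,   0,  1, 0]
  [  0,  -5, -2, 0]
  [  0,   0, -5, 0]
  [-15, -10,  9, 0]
J_2(-5) ⊕ J_1(-5) ⊕ J_1(0)

The characteristic polynomial is
  det(x·I − A) = x^4 + 15*x^3 + 75*x^2 + 125*x = x*(x + 5)^3

Eigenvalues and multiplicities (the geometric multiplicity of λ is n − rank(A − λI), which equals the number of Jordan blocks for λ):
  λ = -5: algebraic multiplicity = 3, geometric multiplicity = 2
  λ = 0: algebraic multiplicity = 1, geometric multiplicity = 1

Determining the block sizes for each eigenvalue:
  λ = -5: 2 blocks summing to 3 forces exactly one block of size 2 and the rest size 1 → block sizes [2, 1]
  λ = 0: one block (gm = 1), so the single block has size am = 1 → block sizes [1]

Assembling the blocks gives a Jordan form
J =
  [-5,  1,  0, 0]
  [ 0, -5,  0, 0]
  [ 0,  0, -5, 0]
  [ 0,  0,  0, 0]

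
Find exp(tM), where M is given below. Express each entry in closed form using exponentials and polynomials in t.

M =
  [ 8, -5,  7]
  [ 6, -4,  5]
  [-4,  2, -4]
e^{tM} =
  [3*t^2 + 8*t + 1, -3*t^2 - 5*t, 3*t^2/2 + 7*t]
  [2*t^2 + 6*t, -2*t^2 - 4*t + 1, t^2 + 5*t]
  [-2*t^2 - 4*t, 2*t^2 + 2*t, -t^2 - 4*t + 1]

Strategy: write M = P · J · P⁻¹ where J is a Jordan canonical form, so e^{tM} = P · e^{tJ} · P⁻¹, and e^{tJ} can be computed block-by-block.

M has Jordan form
J =
  [0, 1, 0]
  [0, 0, 1]
  [0, 0, 0]
(up to reordering of blocks).

Per-block formulas:
  For a 3×3 Jordan block J_3(0): exp(t · J_3(0)) = e^(0t)·(I + t·N + (t^2/2)·N^2), where N is the 3×3 nilpotent shift.

After assembling e^{tJ} and conjugating by P, we get:

e^{tM} =
  [3*t^2 + 8*t + 1, -3*t^2 - 5*t, 3*t^2/2 + 7*t]
  [2*t^2 + 6*t, -2*t^2 - 4*t + 1, t^2 + 5*t]
  [-2*t^2 - 4*t, 2*t^2 + 2*t, -t^2 - 4*t + 1]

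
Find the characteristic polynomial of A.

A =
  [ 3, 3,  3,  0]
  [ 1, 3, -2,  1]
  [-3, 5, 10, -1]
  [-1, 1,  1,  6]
x^4 - 22*x^3 + 181*x^2 - 660*x + 900

Expanding det(x·I − A) (e.g. by cofactor expansion or by noting that A is similar to its Jordan form J, which has the same characteristic polynomial as A) gives
  χ_A(x) = x^4 - 22*x^3 + 181*x^2 - 660*x + 900
which factors as (x - 6)^2*(x - 5)^2. The eigenvalues (with algebraic multiplicities) are λ = 5 with multiplicity 2, λ = 6 with multiplicity 2.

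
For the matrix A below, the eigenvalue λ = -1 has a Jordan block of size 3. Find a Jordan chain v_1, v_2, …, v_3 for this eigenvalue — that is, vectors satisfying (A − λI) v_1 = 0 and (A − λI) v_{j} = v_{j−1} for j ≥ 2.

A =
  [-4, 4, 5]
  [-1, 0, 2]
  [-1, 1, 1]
A Jordan chain for λ = -1 of length 3:
v_1 = (-3, -1, -1)ᵀ
v_2 = (4, 1, 1)ᵀ
v_3 = (0, 1, 0)ᵀ

Let N = A − (-1)·I. We want v_3 with N^3 v_3 = 0 but N^2 v_3 ≠ 0; then v_{j-1} := N · v_j for j = 3, …, 2.

Pick v_3 = (0, 1, 0)ᵀ.
Then v_2 = N · v_3 = (4, 1, 1)ᵀ.
Then v_1 = N · v_2 = (-3, -1, -1)ᵀ.

Sanity check: (A − (-1)·I) v_1 = (0, 0, 0)ᵀ = 0. ✓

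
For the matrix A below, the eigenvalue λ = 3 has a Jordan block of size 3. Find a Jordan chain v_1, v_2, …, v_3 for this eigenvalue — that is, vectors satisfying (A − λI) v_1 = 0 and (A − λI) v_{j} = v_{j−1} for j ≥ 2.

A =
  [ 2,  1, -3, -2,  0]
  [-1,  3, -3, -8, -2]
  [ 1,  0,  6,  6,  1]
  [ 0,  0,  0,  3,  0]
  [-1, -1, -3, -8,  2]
A Jordan chain for λ = 3 of length 3:
v_1 = (-3, 0, 1, 0, 0)ᵀ
v_2 = (-1, -1, 1, 0, -1)ᵀ
v_3 = (1, 0, 0, 0, 0)ᵀ

Let N = A − (3)·I. We want v_3 with N^3 v_3 = 0 but N^2 v_3 ≠ 0; then v_{j-1} := N · v_j for j = 3, …, 2.

Pick v_3 = (1, 0, 0, 0, 0)ᵀ.
Then v_2 = N · v_3 = (-1, -1, 1, 0, -1)ᵀ.
Then v_1 = N · v_2 = (-3, 0, 1, 0, 0)ᵀ.

Sanity check: (A − (3)·I) v_1 = (0, 0, 0, 0, 0)ᵀ = 0. ✓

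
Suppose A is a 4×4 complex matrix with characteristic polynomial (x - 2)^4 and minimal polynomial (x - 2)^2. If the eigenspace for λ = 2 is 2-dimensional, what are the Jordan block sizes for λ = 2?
Block sizes for λ = 2: [2, 2]

Step 1 — from the characteristic polynomial, algebraic multiplicity of λ = 2 is 4. From dim ker(A − (2)·I) = 2, there are exactly 2 Jordan blocks for λ = 2.
Step 2 — from the minimal polynomial, the factor (x − 2)^2 tells us the largest block for λ = 2 has size 2.
Step 3 — with total size 4, 2 blocks, and largest block 2, the block sizes (in nonincreasing order) are [2, 2].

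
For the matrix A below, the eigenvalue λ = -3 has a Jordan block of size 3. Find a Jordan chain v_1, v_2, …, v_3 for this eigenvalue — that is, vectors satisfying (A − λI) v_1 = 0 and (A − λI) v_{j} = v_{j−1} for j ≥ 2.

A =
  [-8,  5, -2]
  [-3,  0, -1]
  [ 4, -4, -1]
A Jordan chain for λ = -3 of length 3:
v_1 = (2, 2, 0)ᵀ
v_2 = (-5, -3, 4)ᵀ
v_3 = (1, 0, 0)ᵀ

Let N = A − (-3)·I. We want v_3 with N^3 v_3 = 0 but N^2 v_3 ≠ 0; then v_{j-1} := N · v_j for j = 3, …, 2.

Pick v_3 = (1, 0, 0)ᵀ.
Then v_2 = N · v_3 = (-5, -3, 4)ᵀ.
Then v_1 = N · v_2 = (2, 2, 0)ᵀ.

Sanity check: (A − (-3)·I) v_1 = (0, 0, 0)ᵀ = 0. ✓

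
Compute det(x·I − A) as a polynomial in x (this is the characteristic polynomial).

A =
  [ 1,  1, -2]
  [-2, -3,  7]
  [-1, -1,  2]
x^3

Expanding det(x·I − A) (e.g. by cofactor expansion or by noting that A is similar to its Jordan form J, which has the same characteristic polynomial as A) gives
  χ_A(x) = x^3
which factors as x^3. The eigenvalues (with algebraic multiplicities) are λ = 0 with multiplicity 3.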